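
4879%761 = 313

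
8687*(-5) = -43435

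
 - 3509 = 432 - 3941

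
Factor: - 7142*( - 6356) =45394552 = 2^3*7^1*227^1*3571^1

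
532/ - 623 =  -76/89 = - 0.85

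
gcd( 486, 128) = 2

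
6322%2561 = 1200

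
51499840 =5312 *9695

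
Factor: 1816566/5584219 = 2^1*3^1 *277^1 * 929^(  -  1 )*1093^1 * 6011^( - 1 )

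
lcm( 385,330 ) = 2310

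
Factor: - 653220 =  - 2^2 * 3^2*5^1 * 19^1*191^1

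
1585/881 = 1585/881 = 1.80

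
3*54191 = 162573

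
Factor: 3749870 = 2^1 * 5^1*374987^1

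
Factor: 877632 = 2^6*3^1*7^1*653^1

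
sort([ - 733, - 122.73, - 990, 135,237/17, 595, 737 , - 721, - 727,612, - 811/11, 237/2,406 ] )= [  -  990, - 733, - 727, - 721,-122.73, - 811/11, 237/17,237/2, 135,  406,595, 612, 737]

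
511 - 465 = 46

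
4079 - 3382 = 697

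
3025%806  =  607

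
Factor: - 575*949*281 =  - 5^2*13^1*23^1*73^1*281^1 = - 153334675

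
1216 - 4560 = - 3344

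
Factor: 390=2^1 * 3^1*5^1*13^1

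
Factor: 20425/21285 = 3^(-2) * 5^1*11^(- 1)*19^1  =  95/99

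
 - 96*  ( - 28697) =2754912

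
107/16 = 6 + 11/16  =  6.69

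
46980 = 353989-307009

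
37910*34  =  1288940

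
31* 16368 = 507408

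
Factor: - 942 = - 2^1*3^1*157^1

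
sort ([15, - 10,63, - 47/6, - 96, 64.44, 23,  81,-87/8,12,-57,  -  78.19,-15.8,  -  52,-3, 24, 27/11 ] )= [ - 96, -78.19, - 57,-52,  -  15.8,-87/8,-10,- 47/6,-3,27/11,12, 15, 23,24, 63,  64.44, 81 ] 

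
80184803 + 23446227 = 103631030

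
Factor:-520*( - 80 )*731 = 30409600 = 2^7 * 5^2*13^1*17^1*43^1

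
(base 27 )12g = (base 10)799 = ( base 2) 1100011111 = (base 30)QJ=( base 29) rg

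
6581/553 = 6581/553 = 11.90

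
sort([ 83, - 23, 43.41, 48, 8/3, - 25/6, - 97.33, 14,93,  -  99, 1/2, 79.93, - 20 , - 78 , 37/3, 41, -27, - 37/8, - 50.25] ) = [ - 99, - 97.33, - 78, - 50.25, - 27, - 23, - 20, - 37/8, - 25/6, 1/2, 8/3 , 37/3 , 14,41,43.41, 48, 79.93,83, 93 ] 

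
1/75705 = 1/75705 = 0.00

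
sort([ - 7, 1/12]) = [ - 7, 1/12]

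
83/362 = 83/362 = 0.23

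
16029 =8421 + 7608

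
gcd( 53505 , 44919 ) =9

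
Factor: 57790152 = 2^3*3^3*7^1*37^1*1033^1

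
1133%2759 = 1133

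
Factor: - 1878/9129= - 2^1*17^( - 1 )*179^(  -  1) * 313^1 =- 626/3043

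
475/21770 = 95/4354  =  0.02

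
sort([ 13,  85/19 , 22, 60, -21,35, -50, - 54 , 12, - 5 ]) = [ - 54, - 50, - 21, - 5, 85/19, 12,13, 22, 35, 60 ] 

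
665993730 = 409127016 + 256866714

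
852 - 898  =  -46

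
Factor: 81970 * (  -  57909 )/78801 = -2^1*5^1*7^1*97^1 * 199^1*1171^1*26267^( -1) = -  1582266910/26267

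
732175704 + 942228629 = 1674404333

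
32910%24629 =8281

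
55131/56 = 984 + 27/56=984.48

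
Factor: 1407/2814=1/2 =2^( - 1)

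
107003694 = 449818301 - 342814607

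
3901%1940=21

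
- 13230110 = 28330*( - 467 ) 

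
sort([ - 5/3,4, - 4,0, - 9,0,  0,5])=[ - 9,-4, - 5/3,0,0,0,4 , 5]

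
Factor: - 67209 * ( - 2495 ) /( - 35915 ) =- 3^1*11^(-1 ) * 43^1*499^1*521^1*653^( - 1)=- 33537291/7183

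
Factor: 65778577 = 577^1*114001^1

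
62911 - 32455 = 30456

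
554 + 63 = 617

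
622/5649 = 622/5649 = 0.11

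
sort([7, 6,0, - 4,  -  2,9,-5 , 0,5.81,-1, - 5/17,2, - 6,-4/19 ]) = [ - 6, - 5, - 4, - 2, - 1,  -  5/17, - 4/19,  0,0,  2,5.81,  6, 7, 9]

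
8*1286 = 10288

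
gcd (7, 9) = 1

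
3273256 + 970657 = 4243913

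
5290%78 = 64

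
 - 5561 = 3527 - 9088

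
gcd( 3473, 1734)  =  1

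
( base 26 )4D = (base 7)225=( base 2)1110101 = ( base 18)69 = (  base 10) 117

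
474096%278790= 195306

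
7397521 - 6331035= 1066486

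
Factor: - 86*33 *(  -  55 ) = 2^1 * 3^1*5^1*11^2*43^1 = 156090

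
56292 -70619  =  -14327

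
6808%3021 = 766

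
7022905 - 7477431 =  -454526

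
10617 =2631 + 7986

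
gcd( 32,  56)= 8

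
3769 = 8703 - 4934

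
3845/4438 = 3845/4438 = 0.87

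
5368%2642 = 84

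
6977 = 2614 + 4363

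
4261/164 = 25 + 161/164 = 25.98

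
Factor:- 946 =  -2^1*11^1 * 43^1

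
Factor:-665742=-2^1*3^1*7^1*11^2 * 131^1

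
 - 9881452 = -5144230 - 4737222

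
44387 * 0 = 0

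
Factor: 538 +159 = 17^1*41^1= 697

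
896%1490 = 896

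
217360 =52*4180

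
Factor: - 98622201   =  -3^1 * 5009^1*6563^1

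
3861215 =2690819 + 1170396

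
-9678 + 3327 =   -  6351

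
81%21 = 18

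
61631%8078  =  5085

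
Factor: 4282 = 2^1 * 2141^1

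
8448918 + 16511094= 24960012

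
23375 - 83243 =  - 59868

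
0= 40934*0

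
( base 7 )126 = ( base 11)63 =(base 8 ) 105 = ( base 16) 45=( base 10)69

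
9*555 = 4995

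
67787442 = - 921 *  ( - 73602 )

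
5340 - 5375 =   -  35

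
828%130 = 48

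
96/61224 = 4/2551 = 0.00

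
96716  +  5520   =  102236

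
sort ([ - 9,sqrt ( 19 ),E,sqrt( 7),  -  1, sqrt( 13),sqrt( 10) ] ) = [  -  9, - 1,sqrt ( 7),E,sqrt (10 ),sqrt( 13),sqrt(19) ] 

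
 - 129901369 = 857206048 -987107417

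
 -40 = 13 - 53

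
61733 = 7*8819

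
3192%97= 88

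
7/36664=7/36664=0.00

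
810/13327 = 810/13327 = 0.06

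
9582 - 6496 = 3086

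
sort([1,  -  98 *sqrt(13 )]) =[ - 98* sqrt(13 ),1] 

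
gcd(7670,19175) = 3835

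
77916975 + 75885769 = 153802744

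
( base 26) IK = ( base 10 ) 488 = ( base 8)750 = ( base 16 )1e8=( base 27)I2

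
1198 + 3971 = 5169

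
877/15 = 58 + 7/15 = 58.47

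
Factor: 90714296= 2^3*11339287^1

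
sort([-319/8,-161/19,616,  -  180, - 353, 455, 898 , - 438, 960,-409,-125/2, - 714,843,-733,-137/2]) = [-733,-714,-438 , - 409, - 353,-180,-137/2, - 125/2, - 319/8, - 161/19,455, 616, 843, 898, 960]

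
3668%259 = 42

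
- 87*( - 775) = 67425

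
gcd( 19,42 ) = 1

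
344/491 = 344/491 = 0.70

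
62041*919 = 57015679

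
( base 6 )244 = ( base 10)100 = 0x64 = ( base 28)3g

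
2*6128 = 12256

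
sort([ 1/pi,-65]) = [ - 65, 1/pi]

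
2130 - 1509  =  621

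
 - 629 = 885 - 1514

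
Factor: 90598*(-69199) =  - 6269291002 = - 2^1*13^1*97^1 * 467^1*5323^1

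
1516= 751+765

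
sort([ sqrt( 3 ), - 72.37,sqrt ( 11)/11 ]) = [-72.37,sqrt(11) /11,sqrt(3)]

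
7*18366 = 128562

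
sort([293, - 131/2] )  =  [ - 131/2,293]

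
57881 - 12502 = 45379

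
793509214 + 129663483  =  923172697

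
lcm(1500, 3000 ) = 3000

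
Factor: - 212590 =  - 2^1*5^1*7^1*3037^1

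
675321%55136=13689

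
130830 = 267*490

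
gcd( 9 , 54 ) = 9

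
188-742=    -554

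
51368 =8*6421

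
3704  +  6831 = 10535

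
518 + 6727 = 7245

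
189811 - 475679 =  - 285868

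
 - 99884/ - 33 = 3026 + 26/33 = 3026.79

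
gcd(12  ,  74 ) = 2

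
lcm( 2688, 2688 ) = 2688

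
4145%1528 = 1089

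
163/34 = 4 + 27/34 =4.79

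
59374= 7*8482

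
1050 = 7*150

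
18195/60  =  1213/4  =  303.25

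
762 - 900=- 138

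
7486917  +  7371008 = 14857925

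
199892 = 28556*7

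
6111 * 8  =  48888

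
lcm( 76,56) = 1064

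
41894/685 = 41894/685 = 61.16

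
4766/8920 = 2383/4460  =  0.53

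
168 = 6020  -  5852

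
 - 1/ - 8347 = 1/8347 = 0.00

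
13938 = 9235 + 4703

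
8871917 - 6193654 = 2678263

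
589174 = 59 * 9986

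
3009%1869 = 1140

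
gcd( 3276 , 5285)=7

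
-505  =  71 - 576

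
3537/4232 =3537/4232 = 0.84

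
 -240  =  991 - 1231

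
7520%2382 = 374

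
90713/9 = 90713/9  =  10079.22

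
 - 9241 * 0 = 0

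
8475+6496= 14971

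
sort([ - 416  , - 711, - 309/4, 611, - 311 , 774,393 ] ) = [ - 711, - 416, - 311, - 309/4 , 393,  611 , 774] 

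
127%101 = 26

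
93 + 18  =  111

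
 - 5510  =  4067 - 9577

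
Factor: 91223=11^1 * 8293^1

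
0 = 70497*0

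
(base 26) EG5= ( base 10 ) 9885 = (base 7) 40551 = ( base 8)23235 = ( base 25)FKA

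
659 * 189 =124551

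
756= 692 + 64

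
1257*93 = 116901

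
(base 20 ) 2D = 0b110101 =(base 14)3B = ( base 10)53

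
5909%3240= 2669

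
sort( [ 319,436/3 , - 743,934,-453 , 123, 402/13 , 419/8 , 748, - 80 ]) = [ - 743,-453, - 80 , 402/13,  419/8,123, 436/3 , 319, 748,  934 ] 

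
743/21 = 743/21   =  35.38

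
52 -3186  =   - 3134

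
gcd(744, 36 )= 12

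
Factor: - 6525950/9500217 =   -  2^1*3^( - 1 )*5^2*47^1  *359^(-1)*2777^1 * 8821^( - 1 ) 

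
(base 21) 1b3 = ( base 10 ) 675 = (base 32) L3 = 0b1010100011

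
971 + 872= 1843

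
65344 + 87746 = 153090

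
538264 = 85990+452274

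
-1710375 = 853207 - 2563582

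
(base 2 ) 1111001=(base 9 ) 144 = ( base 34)3J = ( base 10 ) 121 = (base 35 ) 3g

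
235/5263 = 235/5263 = 0.04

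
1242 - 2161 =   -  919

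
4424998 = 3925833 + 499165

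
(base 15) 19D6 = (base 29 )6j4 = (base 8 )12741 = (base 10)5601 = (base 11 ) 4232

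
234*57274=13402116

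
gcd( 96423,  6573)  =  3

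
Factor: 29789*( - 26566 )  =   - 791374574  =  - 2^1*37^1 * 359^1*29789^1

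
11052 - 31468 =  - 20416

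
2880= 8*360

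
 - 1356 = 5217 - 6573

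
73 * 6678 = 487494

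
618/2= 309 = 309.00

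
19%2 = 1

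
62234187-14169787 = 48064400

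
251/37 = 6+29/37 = 6.78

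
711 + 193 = 904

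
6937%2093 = 658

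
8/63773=8/63773 = 0.00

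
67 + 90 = 157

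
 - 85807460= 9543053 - 95350513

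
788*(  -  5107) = - 4024316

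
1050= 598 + 452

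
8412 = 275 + 8137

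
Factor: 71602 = 2^1*35801^1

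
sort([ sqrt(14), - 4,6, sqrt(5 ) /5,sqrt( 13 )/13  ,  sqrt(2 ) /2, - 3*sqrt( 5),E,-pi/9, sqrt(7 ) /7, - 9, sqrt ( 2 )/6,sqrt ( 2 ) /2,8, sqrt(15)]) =[ -9,-3*sqrt(5), - 4,-pi/9, sqrt (2 ) /6, sqrt(13 )/13,sqrt(7)/7, sqrt(5) /5,sqrt(2 )/2, sqrt( 2)/2, E , sqrt(14 ), sqrt(15) , 6,8 ] 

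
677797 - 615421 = 62376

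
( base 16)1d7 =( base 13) 2A3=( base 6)2103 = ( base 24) jf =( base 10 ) 471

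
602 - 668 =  - 66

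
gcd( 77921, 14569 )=1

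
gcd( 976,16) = 16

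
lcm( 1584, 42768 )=42768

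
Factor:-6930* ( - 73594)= 510006420 =2^2* 3^2*5^1*7^1*11^1*31^1*1187^1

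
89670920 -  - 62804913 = 152475833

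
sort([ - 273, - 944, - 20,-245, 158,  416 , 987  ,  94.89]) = [ - 944, - 273, - 245, - 20,  94.89, 158, 416, 987 ] 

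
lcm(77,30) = 2310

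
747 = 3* 249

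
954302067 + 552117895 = 1506419962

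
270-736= - 466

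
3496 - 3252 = 244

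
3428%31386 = 3428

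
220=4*55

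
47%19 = 9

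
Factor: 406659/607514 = 2^ ( - 1)*3^1*11^1*89^( - 1 )*3413^( - 1)* 12323^1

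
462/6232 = 231/3116=0.07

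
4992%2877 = 2115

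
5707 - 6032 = -325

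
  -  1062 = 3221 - 4283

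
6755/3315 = 1351/663 =2.04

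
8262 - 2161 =6101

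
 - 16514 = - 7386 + -9128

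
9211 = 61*151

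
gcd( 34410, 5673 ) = 93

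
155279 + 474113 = 629392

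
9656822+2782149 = 12438971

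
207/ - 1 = - 207/1 = - 207.00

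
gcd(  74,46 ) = 2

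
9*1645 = 14805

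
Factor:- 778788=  -2^2*3^3*7211^1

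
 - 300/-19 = 15+15/19 = 15.79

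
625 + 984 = 1609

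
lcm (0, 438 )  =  0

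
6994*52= 363688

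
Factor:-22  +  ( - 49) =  - 71 =- 71^1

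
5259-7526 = - 2267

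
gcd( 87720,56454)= 6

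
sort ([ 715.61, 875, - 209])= [ - 209,715.61,875 ]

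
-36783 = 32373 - 69156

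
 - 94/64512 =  - 47/32256 = - 0.00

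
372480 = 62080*6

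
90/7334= 45/3667 = 0.01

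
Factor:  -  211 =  - 211^1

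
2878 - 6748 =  - 3870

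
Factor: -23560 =-2^3*5^1*19^1*31^1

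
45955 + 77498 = 123453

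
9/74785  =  9/74785= 0.00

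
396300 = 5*79260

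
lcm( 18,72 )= 72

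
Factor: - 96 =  - 2^5*3^1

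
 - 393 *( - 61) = 23973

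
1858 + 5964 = 7822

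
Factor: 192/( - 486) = -2^5*3^(-4 ) = - 32/81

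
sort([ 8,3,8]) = [ 3,8,  8] 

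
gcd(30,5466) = 6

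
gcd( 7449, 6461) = 13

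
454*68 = 30872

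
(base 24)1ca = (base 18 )2CA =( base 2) 1101101010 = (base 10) 874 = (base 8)1552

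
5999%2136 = 1727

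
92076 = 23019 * 4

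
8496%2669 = 489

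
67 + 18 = 85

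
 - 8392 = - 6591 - 1801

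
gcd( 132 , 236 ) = 4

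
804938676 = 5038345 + 799900331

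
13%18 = 13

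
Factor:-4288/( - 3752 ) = 2^3*7^ (- 1) = 8/7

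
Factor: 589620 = 2^2 * 3^1*5^1 *31^1*317^1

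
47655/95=9531/19 = 501.63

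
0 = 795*0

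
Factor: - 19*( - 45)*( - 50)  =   - 2^1*3^2*5^3*19^1 = - 42750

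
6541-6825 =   -  284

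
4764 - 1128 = 3636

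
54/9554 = 27/4777 = 0.01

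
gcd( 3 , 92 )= 1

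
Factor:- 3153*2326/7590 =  - 1222313/1265 = - 5^( - 1 )*11^( - 1)*23^(- 1 )*1051^1*1163^1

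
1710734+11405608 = 13116342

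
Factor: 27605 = 5^1*5521^1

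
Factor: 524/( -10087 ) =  - 4/77 = -2^2*7^(-1 )*11^(  -  1) 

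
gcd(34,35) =1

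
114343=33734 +80609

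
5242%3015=2227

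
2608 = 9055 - 6447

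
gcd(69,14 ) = 1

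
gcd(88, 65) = 1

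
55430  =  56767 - 1337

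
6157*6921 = 42612597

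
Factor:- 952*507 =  - 2^3*3^1*7^1*13^2*17^1 = - 482664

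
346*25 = 8650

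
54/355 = 54/355= 0.15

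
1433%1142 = 291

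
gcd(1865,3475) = 5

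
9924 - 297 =9627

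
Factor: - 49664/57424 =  - 2^5*37^( - 1) = - 32/37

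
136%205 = 136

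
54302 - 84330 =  - 30028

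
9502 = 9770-268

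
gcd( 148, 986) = 2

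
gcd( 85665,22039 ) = 1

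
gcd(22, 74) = 2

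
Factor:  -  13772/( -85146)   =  2^1*3^(- 1)*11^1*23^( -1)*313^1*617^( - 1) = 6886/42573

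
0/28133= 0= 0.00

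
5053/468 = 5053/468=10.80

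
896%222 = 8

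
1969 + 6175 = 8144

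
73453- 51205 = 22248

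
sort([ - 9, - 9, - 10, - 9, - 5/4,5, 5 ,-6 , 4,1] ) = [ - 10, - 9,-9, - 9, - 6, - 5/4, 1,4,5,5] 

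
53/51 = 53/51 = 1.04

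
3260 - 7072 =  - 3812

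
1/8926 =1/8926 = 0.00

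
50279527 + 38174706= 88454233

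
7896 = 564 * 14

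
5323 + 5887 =11210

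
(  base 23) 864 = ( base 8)10426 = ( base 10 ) 4374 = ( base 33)40I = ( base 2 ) 1000100010110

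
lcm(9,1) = 9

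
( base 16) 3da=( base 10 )986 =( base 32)uq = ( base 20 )296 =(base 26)1bo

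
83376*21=1750896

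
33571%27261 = 6310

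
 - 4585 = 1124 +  - 5709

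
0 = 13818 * 0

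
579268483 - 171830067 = 407438416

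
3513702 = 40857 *86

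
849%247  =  108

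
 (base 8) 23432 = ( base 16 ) 271A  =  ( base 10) 10010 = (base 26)EL0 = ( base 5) 310020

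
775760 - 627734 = 148026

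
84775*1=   84775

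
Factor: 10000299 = 3^1*3333433^1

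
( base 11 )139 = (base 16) a3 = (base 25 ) 6D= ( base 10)163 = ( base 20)83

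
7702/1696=3851/848  =  4.54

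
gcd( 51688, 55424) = 8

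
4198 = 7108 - 2910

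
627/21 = 29 +6/7 =29.86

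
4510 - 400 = 4110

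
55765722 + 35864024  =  91629746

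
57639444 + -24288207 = 33351237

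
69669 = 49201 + 20468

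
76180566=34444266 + 41736300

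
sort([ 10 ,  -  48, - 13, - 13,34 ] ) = [-48, - 13, - 13,10,34]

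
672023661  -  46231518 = 625792143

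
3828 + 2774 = 6602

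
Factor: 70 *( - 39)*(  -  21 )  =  57330  =  2^1*3^2*5^1*7^2*13^1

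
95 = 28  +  67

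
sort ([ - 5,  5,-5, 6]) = [-5, - 5, 5,  6]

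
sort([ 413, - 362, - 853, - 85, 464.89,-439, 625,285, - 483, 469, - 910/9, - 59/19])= [ - 853, - 483,-439, - 362,  -  910/9,-85,-59/19, 285,413, 464.89 , 469,625] 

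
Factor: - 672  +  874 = 2^1*101^1 = 202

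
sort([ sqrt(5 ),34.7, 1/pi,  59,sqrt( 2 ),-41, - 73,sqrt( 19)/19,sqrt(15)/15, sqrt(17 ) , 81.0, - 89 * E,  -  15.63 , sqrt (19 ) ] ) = [ - 89*E, - 73, - 41, - 15.63,sqrt( 19)/19,sqrt( 15)/15,1/pi,sqrt(2), sqrt(5), sqrt(17),sqrt( 19) , 34.7,59,  81.0 ]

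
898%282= 52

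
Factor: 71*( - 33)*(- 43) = 100749 = 3^1*11^1 * 43^1*71^1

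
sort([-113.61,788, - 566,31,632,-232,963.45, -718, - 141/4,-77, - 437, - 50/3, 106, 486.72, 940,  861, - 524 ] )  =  [ - 718, - 566, - 524  , - 437,-232, - 113.61,-77, - 141/4,-50/3,31,106, 486.72 , 632 , 788, 861,940,963.45 ]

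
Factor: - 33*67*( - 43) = 3^1*11^1*43^1*67^1 = 95073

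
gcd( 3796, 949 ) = 949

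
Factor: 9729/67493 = 3^2 * 23^1*47^1*67493^( - 1)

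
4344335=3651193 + 693142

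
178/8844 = 89/4422 = 0.02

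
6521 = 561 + 5960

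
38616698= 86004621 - 47387923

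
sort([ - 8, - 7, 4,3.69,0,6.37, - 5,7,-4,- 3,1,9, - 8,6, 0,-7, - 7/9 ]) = [ -8, - 8 ,-7 , - 7, - 5,  -  4,- 3,-7/9, 0,  0 , 1, 3.69, 4, 6,6.37 , 7, 9]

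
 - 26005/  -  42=3715/6 = 619.17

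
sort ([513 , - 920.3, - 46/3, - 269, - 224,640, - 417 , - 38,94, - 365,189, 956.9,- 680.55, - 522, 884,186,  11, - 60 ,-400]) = [ - 920.3,-680.55, - 522, - 417, - 400, - 365, - 269, - 224, - 60,- 38, -46/3 , 11  ,  94,  186,189 , 513, 640, 884, 956.9]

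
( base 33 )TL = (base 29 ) 14l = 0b1111010010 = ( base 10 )978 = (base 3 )1100020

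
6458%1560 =218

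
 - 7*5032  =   - 35224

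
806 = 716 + 90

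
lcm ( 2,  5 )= 10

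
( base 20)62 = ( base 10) 122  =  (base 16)7A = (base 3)11112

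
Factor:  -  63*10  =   - 630= -2^1*3^2*5^1 * 7^1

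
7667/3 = 7667/3 = 2555.67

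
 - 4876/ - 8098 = 2438/4049=   0.60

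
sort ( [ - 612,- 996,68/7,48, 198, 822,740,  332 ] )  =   [-996, - 612,68/7,48,198,332,740,822]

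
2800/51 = 2800/51 = 54.90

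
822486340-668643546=153842794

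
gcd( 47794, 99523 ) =1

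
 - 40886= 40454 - 81340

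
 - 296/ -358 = 148/179 = 0.83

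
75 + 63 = 138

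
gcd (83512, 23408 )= 88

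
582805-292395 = 290410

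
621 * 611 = 379431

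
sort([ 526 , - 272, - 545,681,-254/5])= [ - 545, - 272,-254/5, 526, 681]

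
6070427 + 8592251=14662678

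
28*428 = 11984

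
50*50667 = 2533350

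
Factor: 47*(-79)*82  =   - 2^1*41^1*47^1*79^1 = - 304466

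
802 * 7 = 5614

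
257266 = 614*419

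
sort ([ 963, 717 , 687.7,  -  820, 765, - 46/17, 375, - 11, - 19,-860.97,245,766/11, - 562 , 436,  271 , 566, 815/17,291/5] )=[ - 860.97, -820, - 562, - 19, - 11, - 46/17,  815/17 , 291/5, 766/11  ,  245, 271,  375,436, 566, 687.7, 717,765,963]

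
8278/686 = 12 + 23/343 = 12.07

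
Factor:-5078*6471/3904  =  -2^(-5)*3^2 * 61^( - 1)*719^1*2539^1 = - 16429869/1952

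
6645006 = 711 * 9346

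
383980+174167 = 558147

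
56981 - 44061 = 12920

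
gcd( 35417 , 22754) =1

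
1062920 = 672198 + 390722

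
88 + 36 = 124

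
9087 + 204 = 9291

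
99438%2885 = 1348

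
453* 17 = 7701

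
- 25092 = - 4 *6273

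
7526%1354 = 756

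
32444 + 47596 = 80040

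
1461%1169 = 292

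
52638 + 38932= 91570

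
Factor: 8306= 2^1*4153^1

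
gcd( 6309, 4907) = 701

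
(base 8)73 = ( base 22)2f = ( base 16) 3B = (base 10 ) 59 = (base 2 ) 111011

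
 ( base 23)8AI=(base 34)3TQ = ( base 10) 4480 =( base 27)63P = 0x1180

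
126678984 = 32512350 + 94166634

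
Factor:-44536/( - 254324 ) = 2^1*7^( - 1)*19^1*31^ ( - 1) =38/217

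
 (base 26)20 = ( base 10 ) 52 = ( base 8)64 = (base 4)310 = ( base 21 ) 2a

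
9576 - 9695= - 119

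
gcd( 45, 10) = 5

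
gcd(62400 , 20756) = 4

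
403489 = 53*7613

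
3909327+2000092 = 5909419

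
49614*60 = 2976840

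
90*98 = 8820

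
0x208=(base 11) 433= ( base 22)11E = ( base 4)20020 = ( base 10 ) 520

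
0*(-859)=0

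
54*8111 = 437994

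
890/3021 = 890/3021 = 0.29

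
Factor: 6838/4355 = 2^1  *  5^ ( - 1)*67^ ( - 1)*263^1 = 526/335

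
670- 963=  -  293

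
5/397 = 5/397 = 0.01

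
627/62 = 10 + 7/62 = 10.11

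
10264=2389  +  7875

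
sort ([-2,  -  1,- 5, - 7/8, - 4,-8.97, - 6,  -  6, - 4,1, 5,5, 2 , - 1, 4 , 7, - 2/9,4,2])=[-8.97, - 6,-6, -5, - 4, - 4, - 2, - 1, - 1, - 7/8, - 2/9,1,2, 2, 4,4, 5,5, 7 ] 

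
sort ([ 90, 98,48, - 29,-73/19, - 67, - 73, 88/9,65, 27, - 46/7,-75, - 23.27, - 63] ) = [ - 75,- 73, - 67, - 63, - 29, - 23.27, - 46/7,-73/19,88/9, 27 , 48, 65,  90,  98 ]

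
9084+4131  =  13215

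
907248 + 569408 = 1476656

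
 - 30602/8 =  - 15301/4 = - 3825.25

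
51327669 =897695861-846368192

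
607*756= 458892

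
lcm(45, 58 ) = 2610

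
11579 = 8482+3097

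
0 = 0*75049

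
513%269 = 244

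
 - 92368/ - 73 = 1265 +23/73 = 1265.32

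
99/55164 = 33/18388= 0.00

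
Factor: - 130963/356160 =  - 353/960=- 2^( - 6)*3^( - 1)*5^( - 1)*353^1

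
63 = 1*63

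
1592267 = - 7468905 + 9061172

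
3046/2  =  1523=1523.00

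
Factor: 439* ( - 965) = -5^1 * 193^1 * 439^1 = - 423635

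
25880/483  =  25880/483 = 53.58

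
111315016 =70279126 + 41035890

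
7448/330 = 22 + 94/165 = 22.57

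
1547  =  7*221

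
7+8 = 15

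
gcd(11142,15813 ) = 9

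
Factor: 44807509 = 44807509^1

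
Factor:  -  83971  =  - 131^1*641^1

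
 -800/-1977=800/1977=0.40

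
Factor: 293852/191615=2^2*5^(-1 )*13^1*19^( - 1)* 2017^(-1 ) * 5651^1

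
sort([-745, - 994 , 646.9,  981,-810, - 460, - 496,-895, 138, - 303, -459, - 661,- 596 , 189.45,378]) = [ - 994, - 895,-810, - 745,  -  661, -596,-496, - 460, - 459, - 303,138 , 189.45, 378,646.9,981]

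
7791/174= 2597/58 = 44.78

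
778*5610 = 4364580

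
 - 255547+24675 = -230872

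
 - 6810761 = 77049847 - 83860608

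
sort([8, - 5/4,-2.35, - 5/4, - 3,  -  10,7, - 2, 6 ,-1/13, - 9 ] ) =[ - 10,-9,  -  3, - 2.35, - 2, -5/4,-5/4, - 1/13,6,7,8 ]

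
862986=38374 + 824612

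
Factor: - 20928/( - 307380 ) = 2^4*5^( - 1)*47^( - 1 ) = 16/235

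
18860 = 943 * 20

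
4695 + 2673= 7368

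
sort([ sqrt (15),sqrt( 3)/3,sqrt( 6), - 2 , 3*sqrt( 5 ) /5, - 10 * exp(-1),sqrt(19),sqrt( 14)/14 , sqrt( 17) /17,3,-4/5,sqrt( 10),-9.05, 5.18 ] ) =[ - 9.05, - 10*exp(-1),-2, - 4/5,sqrt( 17 ) /17,sqrt( 14) /14, sqrt(3) /3, 3*sqrt( 5 )/5, sqrt(6), 3, sqrt( 10), sqrt( 15),sqrt( 19),5.18] 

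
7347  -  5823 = 1524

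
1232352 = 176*7002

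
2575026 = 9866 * 261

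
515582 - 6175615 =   -  5660033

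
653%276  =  101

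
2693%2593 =100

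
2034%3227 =2034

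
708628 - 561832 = 146796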